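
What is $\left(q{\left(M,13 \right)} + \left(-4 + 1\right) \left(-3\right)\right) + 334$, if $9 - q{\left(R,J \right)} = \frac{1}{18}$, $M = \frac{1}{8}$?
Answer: $\frac{6335}{18} \approx 351.94$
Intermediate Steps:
$M = \frac{1}{8} \approx 0.125$
$q{\left(R,J \right)} = \frac{161}{18}$ ($q{\left(R,J \right)} = 9 - \frac{1}{18} = \frac{161}{18}$)
$\left(q{\left(M,13 \right)} + \left(-4 + 1\right) \left(-3\right)\right) + 334 = \left(\frac{161}{18} + \left(-4 + 1\right) \left(-3\right)\right) + 334 = \left(\frac{161}{18} - -9\right) + 334 = \left(\frac{161}{18} + 9\right) + 334 = \frac{323}{18} + 334 = \frac{6335}{18}$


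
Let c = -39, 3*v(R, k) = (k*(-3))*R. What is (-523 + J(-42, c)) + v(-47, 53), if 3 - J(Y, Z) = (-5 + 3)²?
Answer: 1967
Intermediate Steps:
v(R, k) = -R*k (v(R, k) = ((k*(-3))*R)/3 = ((-3*k)*R)/3 = (-3*R*k)/3 = -R*k)
J(Y, Z) = -1 (J(Y, Z) = 3 - (-5 + 3)² = 3 - 1*(-2)² = 3 - 1*4 = 3 - 4 = -1)
(-523 + J(-42, c)) + v(-47, 53) = (-523 - 1) - 1*(-47)*53 = -524 + 2491 = 1967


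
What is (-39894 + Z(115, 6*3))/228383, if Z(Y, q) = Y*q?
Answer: -37824/228383 ≈ -0.16562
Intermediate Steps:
(-39894 + Z(115, 6*3))/228383 = (-39894 + 115*(6*3))/228383 = (-39894 + 115*18)*(1/228383) = (-39894 + 2070)*(1/228383) = -37824*1/228383 = -37824/228383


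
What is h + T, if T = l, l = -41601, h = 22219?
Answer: -19382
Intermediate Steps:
T = -41601
h + T = 22219 - 41601 = -19382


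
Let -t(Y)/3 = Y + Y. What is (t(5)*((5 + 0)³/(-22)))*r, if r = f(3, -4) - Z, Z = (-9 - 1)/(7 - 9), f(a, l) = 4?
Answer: -1875/11 ≈ -170.45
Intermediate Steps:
Z = 5 (Z = -10/(-2) = -10*(-½) = 5)
t(Y) = -6*Y (t(Y) = -3*(Y + Y) = -6*Y)
r = -1 (r = 4 - 1*5 = 4 - 5 = -1)
(t(5)*((5 + 0)³/(-22)))*r = ((-6*5)*((5 + 0)³/(-22)))*(-1) = -30*5³*(-1)/22*(-1) = -3750*(-1)/22*(-1) = -30*(-125/22)*(-1) = (1875/11)*(-1) = -1875/11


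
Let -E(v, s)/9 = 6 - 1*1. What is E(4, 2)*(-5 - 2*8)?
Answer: 945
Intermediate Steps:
E(v, s) = -45 (E(v, s) = -9*(6 - 1*1) = -9*(6 - 1) = -9*5 = -45)
E(4, 2)*(-5 - 2*8) = -45*(-5 - 2*8) = -45*(-5 - 16) = -45*(-21) = 945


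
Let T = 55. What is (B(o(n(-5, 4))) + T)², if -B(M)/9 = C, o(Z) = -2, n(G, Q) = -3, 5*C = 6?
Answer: 48841/25 ≈ 1953.6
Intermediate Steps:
C = 6/5 (C = (⅕)*6 = 6/5 ≈ 1.2000)
B(M) = -54/5 (B(M) = -9*6/5 = -54/5)
(B(o(n(-5, 4))) + T)² = (-54/5 + 55)² = (221/5)² = 48841/25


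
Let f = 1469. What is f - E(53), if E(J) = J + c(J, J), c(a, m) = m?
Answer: 1363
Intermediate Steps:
E(J) = 2*J (E(J) = J + J = 2*J)
f - E(53) = 1469 - 2*53 = 1469 - 1*106 = 1469 - 106 = 1363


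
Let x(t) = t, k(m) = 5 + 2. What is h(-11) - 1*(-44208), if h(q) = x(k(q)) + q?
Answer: 44204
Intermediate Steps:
k(m) = 7
h(q) = 7 + q
h(-11) - 1*(-44208) = (7 - 11) - 1*(-44208) = -4 + 44208 = 44204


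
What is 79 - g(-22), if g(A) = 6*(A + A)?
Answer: 343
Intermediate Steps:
g(A) = 12*A (g(A) = 6*(2*A) = 12*A)
79 - g(-22) = 79 - 12*(-22) = 79 - 1*(-264) = 79 + 264 = 343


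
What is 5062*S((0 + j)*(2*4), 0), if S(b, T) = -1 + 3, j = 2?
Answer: 10124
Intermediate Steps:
S(b, T) = 2
5062*S((0 + j)*(2*4), 0) = 5062*2 = 10124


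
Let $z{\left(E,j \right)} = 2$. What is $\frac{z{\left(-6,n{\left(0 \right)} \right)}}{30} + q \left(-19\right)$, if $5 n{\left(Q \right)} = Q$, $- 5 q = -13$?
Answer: $- \frac{148}{3} \approx -49.333$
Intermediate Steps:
$q = \frac{13}{5}$ ($q = \left(- \frac{1}{5}\right) \left(-13\right) = \frac{13}{5} \approx 2.6$)
$n{\left(Q \right)} = \frac{Q}{5}$
$\frac{z{\left(-6,n{\left(0 \right)} \right)}}{30} + q \left(-19\right) = \frac{2}{30} + \frac{13}{5} \left(-19\right) = 2 \cdot \frac{1}{30} - \frac{247}{5} = \frac{1}{15} - \frac{247}{5} = - \frac{148}{3}$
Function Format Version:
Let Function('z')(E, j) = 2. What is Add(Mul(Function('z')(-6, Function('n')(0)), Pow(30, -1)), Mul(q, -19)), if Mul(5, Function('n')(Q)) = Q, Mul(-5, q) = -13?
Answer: Rational(-148, 3) ≈ -49.333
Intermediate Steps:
q = Rational(13, 5) (q = Mul(Rational(-1, 5), -13) = Rational(13, 5) ≈ 2.6000)
Function('n')(Q) = Mul(Rational(1, 5), Q)
Add(Mul(Function('z')(-6, Function('n')(0)), Pow(30, -1)), Mul(q, -19)) = Add(Mul(2, Pow(30, -1)), Mul(Rational(13, 5), -19)) = Add(Mul(2, Rational(1, 30)), Rational(-247, 5)) = Add(Rational(1, 15), Rational(-247, 5)) = Rational(-148, 3)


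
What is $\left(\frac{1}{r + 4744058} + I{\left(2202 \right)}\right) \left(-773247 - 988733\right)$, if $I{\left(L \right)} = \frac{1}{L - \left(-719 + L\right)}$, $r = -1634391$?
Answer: $- \frac{498221629480}{203259143} \approx -2451.2$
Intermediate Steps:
$I{\left(L \right)} = \frac{1}{719}$
$\left(\frac{1}{r + 4744058} + I{\left(2202 \right)}\right) \left(-773247 - 988733\right) = \left(\frac{1}{-1634391 + 4744058} + \frac{1}{719}\right) \left(-773247 - 988733\right) = \left(\frac{1}{3109667} + \frac{1}{719}\right) \left(-1761980\right) = \frac{3110386}{2235850573} \left(-1761980\right) = - \frac{498221629480}{203259143}$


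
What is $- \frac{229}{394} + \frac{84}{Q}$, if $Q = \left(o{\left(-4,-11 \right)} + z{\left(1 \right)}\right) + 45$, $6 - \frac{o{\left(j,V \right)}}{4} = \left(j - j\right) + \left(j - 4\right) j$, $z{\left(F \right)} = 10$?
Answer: $- \frac{6331}{2758} \approx -2.2955$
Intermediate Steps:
$o{\left(j,V \right)} = 24 - 4 j \left(-4 + j\right)$ ($o{\left(j,V \right)} = 24 - 4 \left(\left(j - j\right) + \left(j - 4\right) j\right) = 24 - 4 \left(0 + \left(-4 + j\right) j\right) = 24 - 4 \left(0 + j \left(-4 + j\right)\right) = 24 - 4 j \left(-4 + j\right)$)
$Q = -49$ ($Q = \left(\left(24 - 4 \left(-4\right)^{2} + 16 \left(-4\right)\right) + 10\right) + 45 = \left(\left(24 - 64 - 64\right) + 10\right) + 45 = \left(-104 + 10\right) + 45 = -94 + 45 = -49$)
$- \frac{229}{394} + \frac{84}{Q} = - \frac{229}{394} + \frac{84}{-49} = \left(-229\right) \frac{1}{394} + 84 \left(- \frac{1}{49}\right) = - \frac{229}{394} - \frac{12}{7} = - \frac{6331}{2758}$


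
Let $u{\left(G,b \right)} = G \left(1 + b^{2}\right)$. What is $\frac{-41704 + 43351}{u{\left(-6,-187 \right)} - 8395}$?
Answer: $- \frac{1647}{218215} \approx -0.0075476$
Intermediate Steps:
$\frac{-41704 + 43351}{u{\left(-6,-187 \right)} - 8395} = \frac{-41704 + 43351}{- 6 \left(1 + \left(-187\right)^{2}\right) - 8395} = \frac{1647}{- 6 \left(1 + 34969\right) - 8395} = \frac{1647}{\left(-6\right) 34970 - 8395} = \frac{1647}{-209820 - 8395} = \frac{1647}{-218215} = 1647 \left(- \frac{1}{218215}\right) = - \frac{1647}{218215}$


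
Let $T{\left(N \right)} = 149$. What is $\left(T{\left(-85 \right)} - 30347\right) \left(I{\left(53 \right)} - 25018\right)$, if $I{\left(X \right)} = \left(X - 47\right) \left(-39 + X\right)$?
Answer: $752956932$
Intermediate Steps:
$I{\left(X \right)} = \left(-47 + X\right) \left(-39 + X\right)$
$\left(T{\left(-85 \right)} - 30347\right) \left(I{\left(53 \right)} - 25018\right) = \left(149 - 30347\right) \left(\left(1833 + 53^{2} - 4558\right) - 25018\right) = - 30198 \left(\left(1833 + 2809 - 4558\right) - 25018\right) = - 30198 \left(84 - 25018\right) = \left(-30198\right) \left(-24934\right) = 752956932$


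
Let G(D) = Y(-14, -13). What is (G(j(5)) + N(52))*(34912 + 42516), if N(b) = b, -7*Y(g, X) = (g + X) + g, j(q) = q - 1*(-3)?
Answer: 31358340/7 ≈ 4.4798e+6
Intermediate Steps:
j(q) = 3 + q (j(q) = q + 3 = 3 + q)
Y(g, X) = -2*g/7 - X/7 (Y(g, X) = -((g + X) + g)/7 = -((X + g) + g)/7 = -(X + 2*g)/7 = -2*g/7 - X/7)
G(D) = 41/7 (G(D) = -2/7*(-14) - ⅐*(-13) = 4 + 13/7 = 41/7)
(G(j(5)) + N(52))*(34912 + 42516) = (41/7 + 52)*(34912 + 42516) = (405/7)*77428 = 31358340/7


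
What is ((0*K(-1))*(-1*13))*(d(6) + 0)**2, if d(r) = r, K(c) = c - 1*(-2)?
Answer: 0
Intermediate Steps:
K(c) = 2 + c (K(c) = c + 2 = 2 + c)
((0*K(-1))*(-1*13))*(d(6) + 0)**2 = ((0*(2 - 1))*(-1*13))*(6 + 0)**2 = ((0*1)*(-13))*6**2 = (0*(-13))*36 = 0*36 = 0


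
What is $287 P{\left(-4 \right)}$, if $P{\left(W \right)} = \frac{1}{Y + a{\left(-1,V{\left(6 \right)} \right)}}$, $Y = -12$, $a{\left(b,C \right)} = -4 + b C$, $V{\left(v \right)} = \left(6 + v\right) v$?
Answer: $- \frac{287}{88} \approx -3.2614$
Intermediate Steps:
$V{\left(v \right)} = v \left(6 + v\right)$
$a{\left(b,C \right)} = -4 + C b$
$P{\left(W \right)} = - \frac{1}{88}$ ($P{\left(W \right)} = \frac{1}{-12 + \left(-4 + 6 \left(6 + 6\right) \left(-1\right)\right)} = \frac{1}{-12 + \left(-4 + 6 \cdot 12 \left(-1\right)\right)} = \frac{1}{-12 + \left(-4 + 72 \left(-1\right)\right)} = \frac{1}{-12 - 76} = \frac{1}{-88} = - \frac{1}{88}$)
$287 P{\left(-4 \right)} = 287 \left(- \frac{1}{88}\right) = - \frac{287}{88}$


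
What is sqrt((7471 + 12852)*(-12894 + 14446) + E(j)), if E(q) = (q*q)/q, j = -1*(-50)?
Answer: 3*sqrt(3504594) ≈ 5616.2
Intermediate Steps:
j = 50
E(q) = q (E(q) = q**2/q = q)
sqrt((7471 + 12852)*(-12894 + 14446) + E(j)) = sqrt((7471 + 12852)*(-12894 + 14446) + 50) = sqrt(20323*1552 + 50) = sqrt(31541296 + 50) = sqrt(31541346) = 3*sqrt(3504594)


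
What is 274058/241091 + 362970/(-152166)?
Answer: -7634415107/6114308851 ≈ -1.2486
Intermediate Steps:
274058/241091 + 362970/(-152166) = 274058*(1/241091) + 362970*(-1/152166) = 274058/241091 - 60495/25361 = -7634415107/6114308851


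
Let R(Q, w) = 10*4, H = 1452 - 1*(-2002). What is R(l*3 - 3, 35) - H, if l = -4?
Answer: -3414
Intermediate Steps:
H = 3454 (H = 1452 + 2002 = 3454)
R(Q, w) = 40
R(l*3 - 3, 35) - H = 40 - 1*3454 = 40 - 3454 = -3414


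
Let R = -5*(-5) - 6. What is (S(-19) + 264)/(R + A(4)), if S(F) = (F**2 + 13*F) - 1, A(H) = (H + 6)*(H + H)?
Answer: 377/99 ≈ 3.8081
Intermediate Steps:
R = 19 (R = 25 - 6 = 19)
A(H) = 2*H*(6 + H) (A(H) = (6 + H)*(2*H) = 2*H*(6 + H))
S(F) = -1 + F**2 + 13*F
(S(-19) + 264)/(R + A(4)) = ((-1 + (-19)**2 + 13*(-19)) + 264)/(19 + 2*4*(6 + 4)) = ((-1 + 361 - 247) + 264)/(19 + 2*4*10) = (113 + 264)/(19 + 80) = 377/99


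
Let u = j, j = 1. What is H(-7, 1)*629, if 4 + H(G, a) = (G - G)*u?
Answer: -2516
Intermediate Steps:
u = 1
H(G, a) = -4 (H(G, a) = -4 + (G - G)*1 = -4 + 0*1 = -4 + 0 = -4)
H(-7, 1)*629 = -4*629 = -2516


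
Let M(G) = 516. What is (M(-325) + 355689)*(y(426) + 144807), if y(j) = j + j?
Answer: 51884464095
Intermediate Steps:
y(j) = 2*j
(M(-325) + 355689)*(y(426) + 144807) = (516 + 355689)*(2*426 + 144807) = 356205*(852 + 144807) = 356205*145659 = 51884464095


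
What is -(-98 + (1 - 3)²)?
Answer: 94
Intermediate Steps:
-(-98 + (1 - 3)²) = -(-98 + (-2)²) = -(-98 + 4) = -1*(-94) = 94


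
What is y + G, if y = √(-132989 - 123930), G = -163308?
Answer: -163308 + I*√256919 ≈ -1.6331e+5 + 506.87*I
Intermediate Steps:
y = I*√256919 (y = √(-256919) = I*√256919 ≈ 506.87*I)
y + G = I*√256919 - 163308 = -163308 + I*√256919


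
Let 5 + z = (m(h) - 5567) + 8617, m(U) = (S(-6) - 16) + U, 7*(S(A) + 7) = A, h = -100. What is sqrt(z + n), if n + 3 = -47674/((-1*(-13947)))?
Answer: sqrt(27781469425479)/97629 ≈ 53.988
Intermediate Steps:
S(A) = -7 + A/7
m(U) = -167/7 + U (m(U) = ((-7 + (1/7)*(-6)) - 16) + U = ((-7 - 6/7) - 16) + U = (-55/7 - 16) + U = -167/7 + U)
n = -89515/13947 (n = -3 - 47674/((-1*(-13947))) = -3 - 47674/13947 = -89515/13947 ≈ -6.4182)
z = 20448/7 (z = -5 + (((-167/7 - 100) - 5567) + 8617) = -5 + ((-867/7 - 5567) + 8617) = -5 + (-39836/7 + 8617) = -5 + 20483/7 = 20448/7 ≈ 2921.1)
sqrt(z + n) = sqrt(20448/7 - 89515/13947) = sqrt(284561651/97629) = sqrt(27781469425479)/97629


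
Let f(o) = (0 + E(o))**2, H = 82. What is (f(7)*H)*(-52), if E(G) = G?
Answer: -208936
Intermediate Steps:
f(o) = o**2 (f(o) = (0 + o)**2 = o**2)
(f(7)*H)*(-52) = (7**2*82)*(-52) = (49*82)*(-52) = 4018*(-52) = -208936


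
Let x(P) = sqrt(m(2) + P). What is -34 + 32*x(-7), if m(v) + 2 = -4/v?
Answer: -34 + 32*I*sqrt(11) ≈ -34.0 + 106.13*I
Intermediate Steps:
m(v) = -2 - 4/v
x(P) = sqrt(-4 + P) (x(P) = sqrt((-2 - 4/2) + P) = sqrt((-2 - 4*1/2) + P) = sqrt((-2 - 2) + P) = sqrt(-4 + P))
-34 + 32*x(-7) = -34 + 32*sqrt(-4 - 7) = -34 + 32*sqrt(-11) = -34 + 32*(I*sqrt(11)) = -34 + 32*I*sqrt(11)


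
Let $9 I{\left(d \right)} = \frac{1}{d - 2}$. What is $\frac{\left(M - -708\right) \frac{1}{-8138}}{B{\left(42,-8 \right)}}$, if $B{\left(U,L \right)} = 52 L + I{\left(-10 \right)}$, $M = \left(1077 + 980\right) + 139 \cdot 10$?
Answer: $\frac{224370}{182816101} \approx 0.0012273$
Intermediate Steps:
$M = 3447$ ($M = 2057 + 1390 = 3447$)
$I{\left(d \right)} = \frac{1}{9 \left(-2 + d\right)}$ ($I{\left(d \right)} = \frac{1}{9 \left(d - 2\right)} = \frac{1}{9 \left(-2 + d\right)}$)
$B{\left(U,L \right)} = - \frac{1}{108} + 52 L$ ($B{\left(U,L \right)} = 52 L + \frac{1}{9 \left(-2 - 10\right)} = 52 L + \frac{1}{9 \left(-12\right)} = 52 L + \frac{1}{9} \left(- \frac{1}{12}\right) = 52 L - \frac{1}{108} = - \frac{1}{108} + 52 L$)
$\frac{\left(M - -708\right) \frac{1}{-8138}}{B{\left(42,-8 \right)}} = \frac{\left(3447 - -708\right) \frac{1}{-8138}}{- \frac{1}{108} + 52 \left(-8\right)} = \frac{\left(3447 + 708\right) \left(- \frac{1}{8138}\right)}{- \frac{1}{108} - 416} = \frac{4155 \left(- \frac{1}{8138}\right)}{- \frac{44929}{108}} = \left(- \frac{4155}{8138}\right) \left(- \frac{108}{44929}\right) = \frac{224370}{182816101}$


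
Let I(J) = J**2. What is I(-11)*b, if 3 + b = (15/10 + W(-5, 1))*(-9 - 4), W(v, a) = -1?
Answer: -2299/2 ≈ -1149.5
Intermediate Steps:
b = -19/2 (b = -3 + (15/10 - 1)*(-9 - 4) = -3 + (15*(1/10) - 1)*(-13) = -3 + (3/2 - 1)*(-13) = -3 + (1/2)*(-13) = -3 - 13/2 = -19/2 ≈ -9.5000)
I(-11)*b = (-11)**2*(-19/2) = 121*(-19/2) = -2299/2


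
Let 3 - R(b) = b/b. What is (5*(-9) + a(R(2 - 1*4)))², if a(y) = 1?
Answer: 1936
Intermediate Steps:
R(b) = 2 (R(b) = 3 - b/b = 3 - 1*1 = 3 - 1 = 2)
(5*(-9) + a(R(2 - 1*4)))² = (5*(-9) + 1)² = (-45 + 1)² = (-44)² = 1936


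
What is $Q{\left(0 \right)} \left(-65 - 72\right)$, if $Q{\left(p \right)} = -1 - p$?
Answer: $137$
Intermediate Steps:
$Q{\left(0 \right)} \left(-65 - 72\right) = \left(-1 - 0\right) \left(-65 - 72\right) = \left(-1 + 0\right) \left(-137\right) = \left(-1\right) \left(-137\right) = 137$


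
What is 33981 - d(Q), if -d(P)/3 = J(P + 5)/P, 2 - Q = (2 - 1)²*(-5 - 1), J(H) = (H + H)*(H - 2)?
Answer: 136353/4 ≈ 34088.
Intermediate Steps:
J(H) = 2*H*(-2 + H) (J(H) = (2*H)*(-2 + H) = 2*H*(-2 + H))
Q = 8 (Q = 2 - (2 - 1)²*(-5 - 1) = 2 - 1²*(-6) = 2 - (-6) = 2 - 1*(-6) = 2 + 6 = 8)
d(P) = -6*(3 + P)*(5 + P)/P (d(P) = -3*2*(P + 5)*(-2 + (P + 5))/P = -3*2*(5 + P)*(-2 + (5 + P))/P = -3*2*(5 + P)*(3 + P)/P = -3*2*(3 + P)*(5 + P)/P = -6*(3 + P)*(5 + P)/P)
33981 - d(Q) = 33981 - (-48 - 90/8 - 6*8) = 33981 - (-48 - 90*⅛ - 48) = 33981 - (-48 - 45/4 - 48) = 33981 - 1*(-429/4) = 33981 + 429/4 = 136353/4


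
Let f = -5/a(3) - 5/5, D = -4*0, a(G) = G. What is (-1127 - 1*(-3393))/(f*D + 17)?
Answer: 2266/17 ≈ 133.29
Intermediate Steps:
D = 0
f = -8/3 (f = -5/3 - 5/5 = -5*1/3 - 5*1/5 = -5/3 - 1 = -8/3 ≈ -2.6667)
(-1127 - 1*(-3393))/(f*D + 17) = (-1127 - 1*(-3393))/(-8/3*0 + 17) = (-1127 + 3393)/(0 + 17) = 2266/17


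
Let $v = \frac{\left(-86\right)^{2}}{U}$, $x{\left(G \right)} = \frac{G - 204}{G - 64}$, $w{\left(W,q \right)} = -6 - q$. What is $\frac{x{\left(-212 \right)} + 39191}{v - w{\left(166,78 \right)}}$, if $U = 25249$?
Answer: $\frac{68280441467}{146853528} \approx 464.96$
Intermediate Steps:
$x{\left(G \right)} = \frac{-204 + G}{-64 + G}$
$v = \frac{7396}{25249}$ ($v = \frac{\left(-86\right)^{2}}{25249} = 7396 \cdot \frac{1}{25249} = \frac{7396}{25249} \approx 0.29292$)
$\frac{x{\left(-212 \right)} + 39191}{v - w{\left(166,78 \right)}} = \frac{\frac{-204 - 212}{-64 - 212} + 39191}{\frac{7396}{25249} - \left(-6 - 78\right)} = \frac{\frac{1}{-276} \left(-416\right) + 39191}{\frac{7396}{25249} - \left(-6 - 78\right)} = \frac{\left(- \frac{1}{276}\right) \left(-416\right) + 39191}{\frac{7396}{25249} - -84} = \frac{\frac{104}{69} + 39191}{\frac{7396}{25249} + 84} = \frac{2704283}{69 \cdot \frac{2128312}{25249}} = \frac{2704283}{69} \cdot \frac{25249}{2128312} = \frac{68280441467}{146853528}$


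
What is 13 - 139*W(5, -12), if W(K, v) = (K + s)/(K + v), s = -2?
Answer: 508/7 ≈ 72.571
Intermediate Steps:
W(K, v) = (-2 + K)/(K + v) (W(K, v) = (K - 2)/(K + v) = (-2 + K)/(K + v))
13 - 139*W(5, -12) = 13 - 139*(-2 + 5)/(5 - 12) = 13 - 139*3/(-7) = 13 - (-139)*3/7 = 13 - 139*(-3/7) = 13 + 417/7 = 508/7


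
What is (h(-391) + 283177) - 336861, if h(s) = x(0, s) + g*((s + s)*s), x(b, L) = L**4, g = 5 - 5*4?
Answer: 23367960047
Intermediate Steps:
g = -15 (g = 5 - 20 = -15)
h(s) = s**4 - 30*s**2 (h(s) = s**4 - 15*(s + s)*s = s**4 - 15*2*s*s = s**4 - 30*s**2)
(h(-391) + 283177) - 336861 = ((-391)**2*(-30 + (-391)**2) + 283177) - 336861 = (152881*(-30 + 152881) + 283177) - 336861 = (152881*152851 + 283177) - 336861 = (23368013731 + 283177) - 336861 = 23368296908 - 336861 = 23367960047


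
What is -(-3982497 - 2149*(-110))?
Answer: 3746107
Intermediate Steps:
-(-3982497 - 2149*(-110)) = -(-3982497 + 236390) = -1*(-3746107) = 3746107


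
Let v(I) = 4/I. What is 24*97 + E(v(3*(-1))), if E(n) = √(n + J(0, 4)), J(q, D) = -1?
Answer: 2328 + I*√21/3 ≈ 2328.0 + 1.5275*I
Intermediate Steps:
E(n) = √(-1 + n) (E(n) = √(n - 1) = √(-1 + n))
24*97 + E(v(3*(-1))) = 24*97 + √(-1 + 4/((3*(-1)))) = 2328 + √(-1 + 4/(-3)) = 2328 + √(-1 + 4*(-⅓)) = 2328 + √(-1 - 4/3) = 2328 + √(-7/3) = 2328 + I*√21/3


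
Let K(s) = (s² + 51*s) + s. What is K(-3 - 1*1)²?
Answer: 36864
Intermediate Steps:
K(s) = s² + 52*s
K(-3 - 1*1)² = ((-3 - 1*1)*(52 + (-3 - 1*1)))² = ((-3 - 1)*(52 + (-3 - 1)))² = (-4*(52 - 4))² = (-4*48)² = (-192)² = 36864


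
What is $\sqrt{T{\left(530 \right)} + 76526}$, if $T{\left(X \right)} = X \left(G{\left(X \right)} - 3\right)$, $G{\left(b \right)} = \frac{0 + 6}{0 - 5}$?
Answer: $10 \sqrt{743} \approx 272.58$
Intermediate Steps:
$G{\left(b \right)} = - \frac{6}{5}$ ($G{\left(b \right)} = \frac{6}{-5} = 6 \left(- \frac{1}{5}\right) = - \frac{6}{5}$)
$T{\left(X \right)} = - \frac{21 X}{5}$ ($T{\left(X \right)} = X \left(- \frac{6}{5} - 3\right) = X \left(- \frac{21}{5}\right) = - \frac{21 X}{5}$)
$\sqrt{T{\left(530 \right)} + 76526} = \sqrt{\left(- \frac{21}{5}\right) 530 + 76526} = \sqrt{-2226 + 76526} = \sqrt{74300} = 10 \sqrt{743}$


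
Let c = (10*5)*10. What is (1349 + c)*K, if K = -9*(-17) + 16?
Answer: 312481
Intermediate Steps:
K = 169 (K = 153 + 16 = 169)
c = 500 (c = 50*10 = 500)
(1349 + c)*K = (1349 + 500)*169 = 1849*169 = 312481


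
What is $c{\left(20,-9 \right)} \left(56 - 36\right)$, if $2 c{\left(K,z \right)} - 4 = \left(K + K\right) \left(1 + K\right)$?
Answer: $8440$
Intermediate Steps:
$c{\left(K,z \right)} = 2 + K \left(1 + K\right)$ ($c{\left(K,z \right)} = 2 + \frac{\left(K + K\right) \left(1 + K\right)}{2} = 2 + \frac{2 K \left(1 + K\right)}{2} = 2 + K \left(1 + K\right)$)
$c{\left(20,-9 \right)} \left(56 - 36\right) = \left(2 + 20 + 20^{2}\right) \left(56 - 36\right) = \left(2 + 20 + 400\right) \left(56 - 36\right) = 422 \cdot 20 = 8440$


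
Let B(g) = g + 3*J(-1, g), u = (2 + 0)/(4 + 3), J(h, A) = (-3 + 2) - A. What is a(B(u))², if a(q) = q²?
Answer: 390625/2401 ≈ 162.69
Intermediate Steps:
J(h, A) = -1 - A
u = 2/7 ≈ 0.28571
B(g) = -3 - 2*g (B(g) = g + 3*(-1 - g) = g + (-3 - 3*g) = -3 - 2*g)
a(B(u))² = ((-3 - 2*2/7)²)² = ((-3 - 4/7)²)² = ((-25/7)²)² = (625/49)² = 390625/2401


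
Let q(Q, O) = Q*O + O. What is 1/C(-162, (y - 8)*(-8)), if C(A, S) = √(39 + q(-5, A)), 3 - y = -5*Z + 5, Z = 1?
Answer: √687/687 ≈ 0.038152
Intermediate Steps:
y = 3 (y = 3 - (-5*1 + 5) = 3 - (-5 + 5) = 3 - 1*0 = 3 + 0 = 3)
q(Q, O) = O + O*Q (q(Q, O) = O*Q + O = O + O*Q)
C(A, S) = √(39 - 4*A) (C(A, S) = √(39 + A*(1 - 5)) = √(39 + A*(-4)) = √(39 - 4*A))
1/C(-162, (y - 8)*(-8)) = 1/(√(39 - 4*(-162))) = 1/(√(39 + 648)) = 1/(√687) = √687/687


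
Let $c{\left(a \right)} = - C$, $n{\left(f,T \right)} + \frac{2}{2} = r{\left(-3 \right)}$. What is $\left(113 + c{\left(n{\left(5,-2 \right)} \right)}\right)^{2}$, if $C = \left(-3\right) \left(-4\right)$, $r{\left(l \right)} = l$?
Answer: $10201$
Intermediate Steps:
$C = 12$
$n{\left(f,T \right)} = -4$ ($n{\left(f,T \right)} = -1 - 3 = -4$)
$c{\left(a \right)} = -12$ ($c{\left(a \right)} = \left(-1\right) 12 = -12$)
$\left(113 + c{\left(n{\left(5,-2 \right)} \right)}\right)^{2} = \left(113 - 12\right)^{2} = 101^{2} = 10201$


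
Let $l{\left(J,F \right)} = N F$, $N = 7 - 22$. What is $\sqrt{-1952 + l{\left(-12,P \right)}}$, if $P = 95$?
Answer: $i \sqrt{3377} \approx 58.112 i$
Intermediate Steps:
$N = -15$
$l{\left(J,F \right)} = - 15 F$
$\sqrt{-1952 + l{\left(-12,P \right)}} = \sqrt{-1952 - 1425} = \sqrt{-3377} = i \sqrt{3377}$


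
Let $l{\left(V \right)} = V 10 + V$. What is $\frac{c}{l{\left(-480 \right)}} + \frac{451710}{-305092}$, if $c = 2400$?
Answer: $- \frac{3247135}{1678006} \approx -1.9351$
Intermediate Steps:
$l{\left(V \right)} = 11 V$ ($l{\left(V \right)} = 10 V + V = 11 V$)
$\frac{c}{l{\left(-480 \right)}} + \frac{451710}{-305092} = \frac{2400}{11 \left(-480\right)} + \frac{451710}{-305092} = \frac{2400}{-5280} + 451710 \left(- \frac{1}{305092}\right) = 2400 \left(- \frac{1}{5280}\right) - \frac{225855}{152546} = - \frac{5}{11} - \frac{225855}{152546} = - \frac{3247135}{1678006}$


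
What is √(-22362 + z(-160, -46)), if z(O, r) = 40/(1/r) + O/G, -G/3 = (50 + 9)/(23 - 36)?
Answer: 7*I*√15481482/177 ≈ 155.61*I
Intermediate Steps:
G = 177/13 (G = -3*(50 + 9)/(23 - 36) = -177/(-13) = -177*(-1)/13 = -3*(-59/13) = 177/13 ≈ 13.615)
z(O, r) = 40*r + 13*O/177 (z(O, r) = 40/(1/r) + O/(177/13) = 40*r + O*(13/177) = 40*r + 13*O/177)
√(-22362 + z(-160, -46)) = √(-22362 + (40*(-46) + (13/177)*(-160))) = √(-22362 + (-1840 - 2080/177)) = √(-22362 - 327760/177) = √(-4285834/177) = 7*I*√15481482/177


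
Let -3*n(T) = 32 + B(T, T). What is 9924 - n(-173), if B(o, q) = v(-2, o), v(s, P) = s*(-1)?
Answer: 29806/3 ≈ 9935.3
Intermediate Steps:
v(s, P) = -s
B(o, q) = 2 (B(o, q) = -1*(-2) = 2)
n(T) = -34/3 (n(T) = -(32 + 2)/3 = -1/3*34 = -34/3)
9924 - n(-173) = 9924 - 1*(-34/3) = 9924 + 34/3 = 29806/3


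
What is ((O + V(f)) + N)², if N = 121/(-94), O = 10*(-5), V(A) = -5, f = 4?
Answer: 27994681/8836 ≈ 3168.3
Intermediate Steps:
O = -50
N = -121/94 (N = 121*(-1/94) = -121/94 ≈ -1.2872)
((O + V(f)) + N)² = ((-50 - 5) - 121/94)² = (-55 - 121/94)² = (-5291/94)² = 27994681/8836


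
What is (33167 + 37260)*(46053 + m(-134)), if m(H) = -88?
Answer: 3237177055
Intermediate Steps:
(33167 + 37260)*(46053 + m(-134)) = (33167 + 37260)*(46053 - 88) = 70427*45965 = 3237177055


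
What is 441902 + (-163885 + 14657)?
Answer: 292674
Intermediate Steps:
441902 + (-163885 + 14657) = 441902 - 149228 = 292674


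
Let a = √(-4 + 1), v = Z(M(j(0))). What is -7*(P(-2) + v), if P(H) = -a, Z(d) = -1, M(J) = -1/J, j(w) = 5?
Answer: 7 + 7*I*√3 ≈ 7.0 + 12.124*I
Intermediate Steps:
v = -1
a = I*√3 (a = √(-3) = I*√3 ≈ 1.732*I)
P(H) = -I*√3
-7*(P(-2) + v) = -7*(-I*√3 - 1) = -7*(-1 - I*√3) = 7 + 7*I*√3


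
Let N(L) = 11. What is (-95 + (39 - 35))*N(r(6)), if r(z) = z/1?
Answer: -1001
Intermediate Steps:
r(z) = z (r(z) = z*1 = z)
(-95 + (39 - 35))*N(r(6)) = (-95 + (39 - 35))*11 = (-95 + 4)*11 = -91*11 = -1001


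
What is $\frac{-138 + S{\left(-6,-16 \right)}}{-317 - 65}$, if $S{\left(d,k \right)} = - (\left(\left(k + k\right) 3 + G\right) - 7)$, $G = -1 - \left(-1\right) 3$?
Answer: $\frac{37}{382} \approx 0.096859$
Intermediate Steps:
$G = 2$ ($G = -1 - -3 = -1 + 3 = 2$)
$S{\left(d,k \right)} = 5 - 6 k$ ($S{\left(d,k \right)} = - (\left(\left(k + k\right) 3 + 2\right) - 7) = - (\left(2 k 3 + 2\right) - 7) = - (\left(6 k + 2\right) - 7) = - (\left(2 + 6 k\right) - 7) = - (-5 + 6 k) = 5 - 6 k$)
$\frac{-138 + S{\left(-6,-16 \right)}}{-317 - 65} = \frac{-138 + \left(5 - -96\right)}{-317 - 65} = \frac{-138 + \left(5 + 96\right)}{-382} = \left(-138 + 101\right) \left(- \frac{1}{382}\right) = \left(-37\right) \left(- \frac{1}{382}\right) = \frac{37}{382}$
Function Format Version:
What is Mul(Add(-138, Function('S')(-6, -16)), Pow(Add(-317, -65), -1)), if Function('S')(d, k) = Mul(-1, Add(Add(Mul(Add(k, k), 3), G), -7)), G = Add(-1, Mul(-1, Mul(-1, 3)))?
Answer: Rational(37, 382) ≈ 0.096859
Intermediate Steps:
G = 2 (G = Add(-1, Mul(-1, -3)) = Add(-1, 3) = 2)
Function('S')(d, k) = Add(5, Mul(-6, k)) (Function('S')(d, k) = Mul(-1, Add(Add(Mul(Add(k, k), 3), 2), -7)) = Mul(-1, Add(Add(Mul(Mul(2, k), 3), 2), -7)) = Mul(-1, Add(Add(Mul(6, k), 2), -7)) = Mul(-1, Add(Add(2, Mul(6, k)), -7)) = Mul(-1, Add(-5, Mul(6, k))) = Add(5, Mul(-6, k)))
Mul(Add(-138, Function('S')(-6, -16)), Pow(Add(-317, -65), -1)) = Mul(Add(-138, Add(5, Mul(-6, -16))), Pow(Add(-317, -65), -1)) = Mul(Add(-138, Add(5, 96)), Pow(-382, -1)) = Mul(Add(-138, 101), Rational(-1, 382)) = Mul(-37, Rational(-1, 382)) = Rational(37, 382)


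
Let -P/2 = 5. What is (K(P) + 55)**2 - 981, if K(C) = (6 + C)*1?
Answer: 1620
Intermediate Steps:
P = -10 (P = -2*5 = -10)
K(C) = 6 + C
(K(P) + 55)**2 - 981 = ((6 - 10) + 55)**2 - 981 = (-4 + 55)**2 - 981 = 51**2 - 981 = 2601 - 981 = 1620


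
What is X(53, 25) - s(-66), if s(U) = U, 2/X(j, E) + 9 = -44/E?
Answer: 17704/269 ≈ 65.814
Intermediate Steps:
X(j, E) = 2/(-9 - 44/E)
X(53, 25) - s(-66) = -2*25/(44 + 9*25) - 1*(-66) = -2*25/(44 + 225) + 66 = -2*25/269 + 66 = -2*25*1/269 + 66 = -50/269 + 66 = 17704/269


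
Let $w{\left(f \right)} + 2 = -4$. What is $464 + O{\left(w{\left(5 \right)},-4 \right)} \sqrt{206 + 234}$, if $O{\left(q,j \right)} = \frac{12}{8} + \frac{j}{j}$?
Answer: $464 + 5 \sqrt{110} \approx 516.44$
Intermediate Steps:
$w{\left(f \right)} = -6$ ($w{\left(f \right)} = -2 - 4 = -6$)
$O{\left(q,j \right)} = \frac{5}{2}$ ($O{\left(q,j \right)} = 12 \cdot \frac{1}{8} + 1 = \frac{3}{2} + 1 = \frac{5}{2}$)
$464 + O{\left(w{\left(5 \right)},-4 \right)} \sqrt{206 + 234} = 464 + \frac{5 \sqrt{206 + 234}}{2} = 464 + \frac{5 \sqrt{440}}{2} = 464 + \frac{5 \cdot 2 \sqrt{110}}{2} = 464 + 5 \sqrt{110}$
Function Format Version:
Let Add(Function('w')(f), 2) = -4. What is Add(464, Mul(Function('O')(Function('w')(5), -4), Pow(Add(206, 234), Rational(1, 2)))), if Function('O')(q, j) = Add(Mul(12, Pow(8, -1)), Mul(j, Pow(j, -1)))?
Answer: Add(464, Mul(5, Pow(110, Rational(1, 2)))) ≈ 516.44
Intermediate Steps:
Function('w')(f) = -6 (Function('w')(f) = Add(-2, -4) = -6)
Function('O')(q, j) = Rational(5, 2) (Function('O')(q, j) = Add(Mul(12, Rational(1, 8)), 1) = Add(Rational(3, 2), 1) = Rational(5, 2))
Add(464, Mul(Function('O')(Function('w')(5), -4), Pow(Add(206, 234), Rational(1, 2)))) = Add(464, Mul(Rational(5, 2), Pow(Add(206, 234), Rational(1, 2)))) = Add(464, Mul(Rational(5, 2), Pow(440, Rational(1, 2)))) = Add(464, Mul(Rational(5, 2), Mul(2, Pow(110, Rational(1, 2))))) = Add(464, Mul(5, Pow(110, Rational(1, 2))))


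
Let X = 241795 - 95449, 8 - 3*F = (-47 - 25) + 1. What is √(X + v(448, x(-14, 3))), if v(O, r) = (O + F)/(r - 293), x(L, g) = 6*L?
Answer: √187198486293/1131 ≈ 382.55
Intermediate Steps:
F = 79/3 (F = 8/3 - ((-47 - 25) + 1)/3 = 8/3 - (-72 + 1)/3 = 8/3 - ⅓*(-71) = 8/3 + 71/3 = 79/3 ≈ 26.333)
v(O, r) = (79/3 + O)/(-293 + r) (v(O, r) = (O + 79/3)/(r - 293) = (79/3 + O)/(-293 + r))
X = 146346
√(X + v(448, x(-14, 3))) = √(146346 + (79/3 + 448)/(-293 + 6*(-14))) = √(146346 + (1423/3)/(-293 - 84)) = √(146346 + (1423/3)/(-377)) = √(146346 - 1/377*1423/3) = √(146346 - 1423/1131) = √(165515903/1131) = √187198486293/1131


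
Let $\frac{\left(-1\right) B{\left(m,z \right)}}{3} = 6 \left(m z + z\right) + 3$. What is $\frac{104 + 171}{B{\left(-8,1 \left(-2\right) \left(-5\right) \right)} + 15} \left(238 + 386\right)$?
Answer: $\frac{28600}{211} \approx 135.54$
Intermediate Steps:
$B{\left(m,z \right)} = -9 - 18 z - 18 m z$ ($B{\left(m,z \right)} = - 3 \left(6 \left(m z + z\right) + 3\right) = - 3 \left(6 \left(z + m z\right) + 3\right) = - 3 \left(\left(6 z + 6 m z\right) + 3\right) = - 3 \left(3 + 6 z + 6 m z\right) = -9 - 18 z - 18 m z$)
$\frac{104 + 171}{B{\left(-8,1 \left(-2\right) \left(-5\right) \right)} + 15} \left(238 + 386\right) = \frac{104 + 171}{\left(-9 - 18 \cdot 1 \left(-2\right) \left(-5\right) - - 144 \cdot 1 \left(-2\right) \left(-5\right)\right) + 15} \left(238 + 386\right) = \frac{275}{\left(-9 - 18 \left(\left(-2\right) \left(-5\right)\right) - - 144 \left(\left(-2\right) \left(-5\right)\right)\right) + 15} \cdot 624 = \frac{275}{\left(-9 - 180 - \left(-144\right) 10\right) + 15} \cdot 624 = \frac{275}{\left(-9 - 180 + 1440\right) + 15} \cdot 624 = \frac{275}{1251 + 15} \cdot 624 = \frac{275}{1266} \cdot 624 = \frac{28600}{211}$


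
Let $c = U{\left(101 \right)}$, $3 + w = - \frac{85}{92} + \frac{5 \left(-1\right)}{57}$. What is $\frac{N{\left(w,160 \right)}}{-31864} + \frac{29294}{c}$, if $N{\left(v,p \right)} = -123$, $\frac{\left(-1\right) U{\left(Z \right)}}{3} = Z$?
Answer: $- \frac{933386747}{9654792} \approx -96.676$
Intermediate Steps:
$w = - \frac{21037}{5244}$ ($w = -3 - \left(\frac{85}{92} - \frac{5 \left(-1\right)}{57}\right) = -3 - \frac{5305}{5244} = - \frac{21037}{5244} \approx -4.0116$)
$U{\left(Z \right)} = - 3 Z$
$c = -303$ ($c = \left(-3\right) 101 = -303$)
$\frac{N{\left(w,160 \right)}}{-31864} + \frac{29294}{c} = - \frac{123}{-31864} + \frac{29294}{-303} = \left(-123\right) \left(- \frac{1}{31864}\right) + 29294 \left(- \frac{1}{303}\right) = \frac{123}{31864} - \frac{29294}{303} = - \frac{933386747}{9654792}$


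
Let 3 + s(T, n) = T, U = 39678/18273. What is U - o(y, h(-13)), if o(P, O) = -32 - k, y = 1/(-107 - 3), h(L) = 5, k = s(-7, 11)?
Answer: 147228/6091 ≈ 24.171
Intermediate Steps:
U = 13226/6091 (U = 39678*(1/18273) = 13226/6091 ≈ 2.1714)
s(T, n) = -3 + T
k = -10 (k = -3 - 7 = -10)
y = -1/110 (y = 1/(-110) = -1/110 ≈ -0.0090909)
o(P, O) = -22 (o(P, O) = -32 - 1*(-10) = -32 + 10 = -22)
U - o(y, h(-13)) = 13226/6091 - 1*(-22) = 13226/6091 + 22 = 147228/6091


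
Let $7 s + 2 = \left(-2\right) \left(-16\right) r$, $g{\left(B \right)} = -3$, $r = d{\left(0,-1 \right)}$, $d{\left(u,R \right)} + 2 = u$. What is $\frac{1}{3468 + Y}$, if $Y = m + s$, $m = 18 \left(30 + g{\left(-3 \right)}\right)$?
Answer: $\frac{7}{27612} \approx 0.00025351$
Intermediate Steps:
$d{\left(u,R \right)} = -2 + u$
$r = -2$ ($r = -2 + 0 = -2$)
$s = - \frac{66}{7}$ ($s = - \frac{2}{7} + \frac{\left(-2\right) \left(-16\right) \left(-2\right)}{7} = - \frac{2}{7} + \frac{32 \left(-2\right)}{7} = - \frac{2}{7} + \frac{1}{7} \left(-64\right) = - \frac{2}{7} - \frac{64}{7} = - \frac{66}{7} \approx -9.4286$)
$m = 486$ ($m = 18 \left(30 - 3\right) = 18 \cdot 27 = 486$)
$Y = \frac{3336}{7}$ ($Y = 486 - \frac{66}{7} = \frac{3336}{7} \approx 476.57$)
$\frac{1}{3468 + Y} = \frac{1}{3468 + \frac{3336}{7}} = \frac{1}{\frac{27612}{7}} = \frac{7}{27612}$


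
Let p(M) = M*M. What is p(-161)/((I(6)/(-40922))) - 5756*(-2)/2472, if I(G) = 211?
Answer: -327768097429/65199 ≈ -5.0272e+6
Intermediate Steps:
p(M) = M**2
p(-161)/((I(6)/(-40922))) - 5756*(-2)/2472 = (-161)**2/((211/(-40922))) - 5756*(-2)/2472 = 25921/((211*(-1/40922))) + 11512*(1/2472) = 25921/(-211/40922) + 1439/309 = 25921*(-40922/211) + 1439/309 = -1060739162/211 + 1439/309 = -327768097429/65199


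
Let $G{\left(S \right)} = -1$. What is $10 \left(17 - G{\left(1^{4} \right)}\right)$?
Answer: $180$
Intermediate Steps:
$10 \left(17 - G{\left(1^{4} \right)}\right) = 10 \left(17 - -1\right) = 10 \left(17 + 1\right) = 10 \cdot 18 = 180$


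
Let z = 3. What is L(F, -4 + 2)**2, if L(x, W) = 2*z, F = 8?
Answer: 36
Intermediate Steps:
L(x, W) = 6 (L(x, W) = 2*3 = 6)
L(F, -4 + 2)**2 = 6**2 = 36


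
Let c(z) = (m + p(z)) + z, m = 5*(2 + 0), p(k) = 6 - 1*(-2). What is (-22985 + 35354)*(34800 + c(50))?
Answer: 431282292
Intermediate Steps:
p(k) = 8 (p(k) = 6 + 2 = 8)
m = 10 (m = 5*2 = 10)
c(z) = 18 + z (c(z) = (10 + 8) + z = 18 + z)
(-22985 + 35354)*(34800 + c(50)) = (-22985 + 35354)*(34800 + (18 + 50)) = 12369*(34800 + 68) = 12369*34868 = 431282292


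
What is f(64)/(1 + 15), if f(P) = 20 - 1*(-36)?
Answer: 7/2 ≈ 3.5000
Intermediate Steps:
f(P) = 56 (f(P) = 20 + 36 = 56)
f(64)/(1 + 15) = 56/(1 + 15) = 56/16 = (1/16)*56 = 7/2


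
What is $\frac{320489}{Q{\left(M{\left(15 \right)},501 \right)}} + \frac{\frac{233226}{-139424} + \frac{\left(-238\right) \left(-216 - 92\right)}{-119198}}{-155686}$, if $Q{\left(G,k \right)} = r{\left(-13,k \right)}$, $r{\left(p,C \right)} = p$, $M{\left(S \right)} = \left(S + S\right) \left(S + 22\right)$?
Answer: $- \frac{15946517414155723093}{646838819764768} \approx -24653.0$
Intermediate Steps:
$M{\left(S \right)} = 2 S \left(22 + S\right)$
$Q{\left(G,k \right)} = -13$
$\frac{320489}{Q{\left(M{\left(15 \right)},501 \right)}} + \frac{\frac{233226}{-139424} + \frac{\left(-238\right) \left(-216 - 92\right)}{-119198}}{-155686} = \frac{320489}{-13} + \frac{\frac{233226}{-139424} + \frac{\left(-238\right) \left(-216 - 92\right)}{-119198}}{-155686} = 320489 \left(- \frac{1}{13}\right) + \left(233226 \left(- \frac{1}{139424}\right) + \left(-238\right) \left(-308\right) \left(- \frac{1}{119198}\right)\right) \left(- \frac{1}{155686}\right) = -24653 + \left(- \frac{116613}{69712} + 73304 \left(- \frac{1}{119198}\right)\right) \left(- \frac{1}{155686}\right) = -24653 + \left(- \frac{116613}{69712} - \frac{36652}{59599}\right) \left(- \frac{1}{155686}\right) = -24653 - - \frac{9505102411}{646838819764768} = -24653 + \frac{9505102411}{646838819764768} = - \frac{15946517414155723093}{646838819764768}$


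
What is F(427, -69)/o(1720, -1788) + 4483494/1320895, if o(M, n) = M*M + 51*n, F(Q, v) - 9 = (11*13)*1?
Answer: 3213832143692/946821498685 ≈ 3.3943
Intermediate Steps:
F(Q, v) = 152 (F(Q, v) = 9 + (11*13)*1 = 9 + 143*1 = 9 + 143 = 152)
o(M, n) = M² + 51*n
F(427, -69)/o(1720, -1788) + 4483494/1320895 = 152/(1720² + 51*(-1788)) + 4483494/1320895 = 152/(2958400 - 91188) + 4483494*(1/1320895) = 152/2867212 + 4483494/1320895 = 152*(1/2867212) + 4483494/1320895 = 38/716803 + 4483494/1320895 = 3213832143692/946821498685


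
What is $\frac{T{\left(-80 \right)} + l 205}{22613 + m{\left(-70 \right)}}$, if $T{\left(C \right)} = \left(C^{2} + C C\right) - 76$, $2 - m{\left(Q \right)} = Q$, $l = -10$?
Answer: $\frac{10674}{22685} \approx 0.47053$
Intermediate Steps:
$m{\left(Q \right)} = 2 - Q$
$T{\left(C \right)} = -76 + 2 C^{2}$ ($T{\left(C \right)} = \left(C^{2} + C^{2}\right) - 76 = 2 C^{2} - 76 = -76 + 2 C^{2}$)
$\frac{T{\left(-80 \right)} + l 205}{22613 + m{\left(-70 \right)}} = \frac{\left(-76 + 2 \left(-80\right)^{2}\right) - 2050}{22613 + \left(2 - -70\right)} = \frac{\left(-76 + 2 \cdot 6400\right) - 2050}{22613 + \left(2 + 70\right)} = \frac{\left(-76 + 12800\right) - 2050}{22613 + 72} = \frac{12724 - 2050}{22685} = 10674 \cdot \frac{1}{22685} = \frac{10674}{22685}$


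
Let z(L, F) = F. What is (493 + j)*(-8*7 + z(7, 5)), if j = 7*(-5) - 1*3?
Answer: -23205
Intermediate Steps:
j = -38 (j = -35 - 3 = -38)
(493 + j)*(-8*7 + z(7, 5)) = (493 - 38)*(-8*7 + 5) = 455*(-56 + 5) = 455*(-51) = -23205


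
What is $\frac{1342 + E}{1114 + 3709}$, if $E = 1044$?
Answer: $\frac{2386}{4823} \approx 0.49471$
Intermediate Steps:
$\frac{1342 + E}{1114 + 3709} = \frac{1342 + 1044}{1114 + 3709} = \frac{2386}{4823}$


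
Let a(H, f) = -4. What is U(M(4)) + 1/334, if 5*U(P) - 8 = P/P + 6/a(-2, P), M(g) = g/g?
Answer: 251/167 ≈ 1.5030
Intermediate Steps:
M(g) = 1
U(P) = 3/2 (U(P) = 8/5 + (P/P + 6/(-4))/5 = 8/5 + (1 + 6*(-1/4))/5 = 8/5 + (1 - 3/2)/5 = 8/5 + (1/5)*(-1/2) = 8/5 - 1/10 = 3/2)
U(M(4)) + 1/334 = 3/2 + 1/334 = 251/167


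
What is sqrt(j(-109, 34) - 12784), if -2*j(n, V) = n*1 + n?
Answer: 65*I*sqrt(3) ≈ 112.58*I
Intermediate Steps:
j(n, V) = -n (j(n, V) = -(n*1 + n)/2 = -(n + n)/2 = -n)
sqrt(j(-109, 34) - 12784) = sqrt(-1*(-109) - 12784) = sqrt(109 - 12784) = sqrt(-12675) = 65*I*sqrt(3)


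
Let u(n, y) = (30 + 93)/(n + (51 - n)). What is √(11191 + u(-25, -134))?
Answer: 4*√202181/17 ≈ 105.80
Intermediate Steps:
u(n, y) = 41/17 (u(n, y) = 123/51 = 123*(1/51) = 41/17)
√(11191 + u(-25, -134)) = √(11191 + 41/17) = √(190288/17) = 4*√202181/17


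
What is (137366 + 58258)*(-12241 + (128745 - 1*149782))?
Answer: -6509975472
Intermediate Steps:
(137366 + 58258)*(-12241 + (128745 - 1*149782)) = 195624*(-12241 + (128745 - 149782)) = 195624*(-12241 - 21037) = 195624*(-33278) = -6509975472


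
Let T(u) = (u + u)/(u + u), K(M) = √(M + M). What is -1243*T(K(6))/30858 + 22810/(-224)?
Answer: -176037353/1728048 ≈ -101.87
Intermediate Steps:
K(M) = √2*√M (K(M) = √(2*M) = √2*√M)
T(u) = 1 (T(u) = (2*u)/((2*u)) = (2*u)*(1/(2*u)) = 1)
-1243*T(K(6))/30858 + 22810/(-224) = -1243*1/30858 + 22810/(-224) = -1243*1/30858 + 22810*(-1/224) = -1243/30858 - 11405/112 = -176037353/1728048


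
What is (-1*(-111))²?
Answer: 12321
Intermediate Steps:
(-1*(-111))² = 111² = 12321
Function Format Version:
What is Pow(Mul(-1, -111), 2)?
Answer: 12321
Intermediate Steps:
Pow(Mul(-1, -111), 2) = Pow(111, 2) = 12321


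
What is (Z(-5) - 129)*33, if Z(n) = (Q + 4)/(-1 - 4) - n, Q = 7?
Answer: -20823/5 ≈ -4164.6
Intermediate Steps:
Z(n) = -11/5 - n (Z(n) = (7 + 4)/(-1 - 4) - n = 11/(-5) - n = 11*(-⅕) - n = -11/5 - n)
(Z(-5) - 129)*33 = ((-11/5 - 1*(-5)) - 129)*33 = ((-11/5 + 5) - 129)*33 = (14/5 - 129)*33 = -631/5*33 = -20823/5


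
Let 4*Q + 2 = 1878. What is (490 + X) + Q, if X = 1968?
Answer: 2927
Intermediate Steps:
Q = 469 (Q = -½ + (¼)*1878 = -½ + 939/2 = 469)
(490 + X) + Q = (490 + 1968) + 469 = 2458 + 469 = 2927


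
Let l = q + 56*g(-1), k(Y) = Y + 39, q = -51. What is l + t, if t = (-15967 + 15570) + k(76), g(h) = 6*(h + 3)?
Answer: 339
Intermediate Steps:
g(h) = 18 + 6*h (g(h) = 6*(3 + h) = 18 + 6*h)
k(Y) = 39 + Y
l = 621 (l = -51 + 56*(18 + 6*(-1)) = -51 + 56*(18 - 6) = -51 + 56*12 = -51 + 672 = 621)
t = -282 (t = (-15967 + 15570) + (39 + 76) = -397 + 115 = -282)
l + t = 621 - 282 = 339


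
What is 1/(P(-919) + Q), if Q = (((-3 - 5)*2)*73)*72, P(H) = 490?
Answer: -1/83606 ≈ -1.1961e-5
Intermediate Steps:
Q = -84096 (Q = (-8*2*73)*72 = -16*73*72 = -1168*72 = -84096)
1/(P(-919) + Q) = 1/(490 - 84096) = 1/(-83606) = -1/83606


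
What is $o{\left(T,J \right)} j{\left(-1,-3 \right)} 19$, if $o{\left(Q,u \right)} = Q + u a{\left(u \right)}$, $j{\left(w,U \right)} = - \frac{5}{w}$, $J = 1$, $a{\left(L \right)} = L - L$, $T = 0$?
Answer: $0$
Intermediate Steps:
$a{\left(L \right)} = 0$
$o{\left(Q,u \right)} = Q$ ($o{\left(Q,u \right)} = Q + u 0 = Q + 0 = Q$)
$o{\left(T,J \right)} j{\left(-1,-3 \right)} 19 = 0 \left(- \frac{5}{-1}\right) 19 = 0 \left(\left(-5\right) \left(-1\right)\right) 19 = 0 \cdot 5 \cdot 19 = 0 \cdot 19 = 0$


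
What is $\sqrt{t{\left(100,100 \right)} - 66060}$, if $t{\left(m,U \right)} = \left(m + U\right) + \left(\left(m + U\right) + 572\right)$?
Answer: $24 i \sqrt{113} \approx 255.12 i$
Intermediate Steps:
$t{\left(m,U \right)} = 572 + 2 U + 2 m$ ($t{\left(m,U \right)} = \left(U + m\right) + \left(\left(U + m\right) + 572\right) = \left(U + m\right) + \left(572 + U + m\right) = 572 + 2 U + 2 m$)
$\sqrt{t{\left(100,100 \right)} - 66060} = \sqrt{\left(572 + 2 \cdot 100 + 2 \cdot 100\right) - 66060} = \sqrt{\left(572 + 200 + 200\right) - 66060} = \sqrt{972 - 66060} = \sqrt{-65088} = 24 i \sqrt{113}$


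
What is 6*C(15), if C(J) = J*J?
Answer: 1350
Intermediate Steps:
C(J) = J²
6*C(15) = 6*15² = 6*225 = 1350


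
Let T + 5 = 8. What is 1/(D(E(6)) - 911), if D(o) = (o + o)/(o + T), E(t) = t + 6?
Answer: -5/4547 ≈ -0.0010996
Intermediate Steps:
T = 3 (T = -5 + 8 = 3)
E(t) = 6 + t
D(o) = 2*o/(3 + o) (D(o) = (o + o)/(o + 3) = (2*o)/(3 + o) = 2*o/(3 + o))
1/(D(E(6)) - 911) = 1/(2*(6 + 6)/(3 + (6 + 6)) - 911) = 1/(2*12/(3 + 12) - 911) = 1/(2*12/15 - 911) = 1/(2*12*(1/15) - 911) = 1/(8/5 - 911) = 1/(-4547/5) = -5/4547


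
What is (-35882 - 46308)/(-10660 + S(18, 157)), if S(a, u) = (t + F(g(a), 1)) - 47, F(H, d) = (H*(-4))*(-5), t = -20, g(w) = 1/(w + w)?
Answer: 369855/48269 ≈ 7.6624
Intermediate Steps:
g(w) = 1/(2*w)
F(H, d) = 20*H (F(H, d) = -4*H*(-5) = 20*H)
S(a, u) = -67 + 10/a (S(a, u) = (-20 + 20*(1/(2*a))) - 47 = (-20 + 10/a) - 47 = -67 + 10/a)
(-35882 - 46308)/(-10660 + S(18, 157)) = (-35882 - 46308)/(-10660 + (-67 + 10/18)) = -82190/(-10660 + (-67 + 10*(1/18))) = -82190/(-10660 + (-67 + 5/9)) = -82190/(-10660 - 598/9) = -82190/(-96538/9) = -82190*(-9/96538) = 369855/48269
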